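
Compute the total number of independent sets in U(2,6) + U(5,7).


For a direct sum, |I(M1+M2)| = |I(M1)| * |I(M2)|.
|I(U(2,6))| = sum C(6,k) for k=0..2 = 22.
|I(U(5,7))| = sum C(7,k) for k=0..5 = 120.
Total = 22 * 120 = 2640.

2640


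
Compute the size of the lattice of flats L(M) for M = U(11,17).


Flats of U(11,17): every subset of size < 11 is a flat, plus E itself.
Count = (17 choose 0) + (17 choose 1) + (17 choose 2) + (17 choose 3) + (17 choose 4) + (17 choose 5) + (17 choose 6) + (17 choose 7) + (17 choose 8) + (17 choose 9) + (17 choose 10) + 1
     = 1 + 17 + 136 + 680 + 2380 + 6188 + 12376 + 19448 + 24310 + 24310 + 19448 + 1
     = 109295.

109295


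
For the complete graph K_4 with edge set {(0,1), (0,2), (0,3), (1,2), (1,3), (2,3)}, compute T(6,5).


T(K_4; x,y) = x^3 + 3x^2 + 4xy + 2x + y^3 + 3y^2 + 2y.
Substituting x=6, y=5:
= 216 + 108 + 120 + 12 + 125 + 75 + 10
= 666.

666


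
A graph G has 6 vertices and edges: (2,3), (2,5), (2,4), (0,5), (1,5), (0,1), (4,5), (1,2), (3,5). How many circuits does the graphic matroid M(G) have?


A circuit in a graphic matroid = edge set of a simple cycle.
G has 6 vertices and 9 edges.
Enumerating all minimal edge subsets forming cycles...
Total circuits found: 10.

10


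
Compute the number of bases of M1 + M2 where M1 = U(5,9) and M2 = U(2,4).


Bases of a direct sum M1 + M2: |B| = |B(M1)| * |B(M2)|.
|B(U(5,9))| = C(9,5) = 126.
|B(U(2,4))| = C(4,2) = 6.
Total bases = 126 * 6 = 756.

756


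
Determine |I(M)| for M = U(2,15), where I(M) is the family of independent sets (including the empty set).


Independent sets of U(2,15) are all subsets of size <= 2.
Count = C(15,0) + C(15,1) + C(15,2)
     = 1 + 15 + 105
     = 121.

121


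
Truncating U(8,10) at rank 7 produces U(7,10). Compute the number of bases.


Truncating U(8,10) to rank 7 gives U(7,10).
Bases of U(7,10) are all 7-element subsets of 10 elements.
Number of bases = (10 choose 7) = 120.

120


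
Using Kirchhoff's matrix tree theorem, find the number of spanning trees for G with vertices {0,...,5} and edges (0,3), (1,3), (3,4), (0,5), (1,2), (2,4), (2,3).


By Kirchhoff's matrix tree theorem, the number of spanning trees equals
the determinant of any cofactor of the Laplacian matrix L.
G has 6 vertices and 7 edges.
Computing the (5 x 5) cofactor determinant gives 8.

8


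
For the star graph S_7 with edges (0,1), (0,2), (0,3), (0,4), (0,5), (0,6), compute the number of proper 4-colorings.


P(tree, k) = k * (k-1)^(6) for any tree on 7 vertices.
P(4) = 4 * 3^6 = 4 * 729 = 2916.

2916


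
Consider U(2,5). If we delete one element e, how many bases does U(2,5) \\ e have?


Deleting e from U(2,5) gives U(2,4) since n > r.
Bases of U(2,4) = C(4,2) = 4! / (2! * 2!) = 6.

6


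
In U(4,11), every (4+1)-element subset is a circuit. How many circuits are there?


In U(4,11), circuits are the (5)-element subsets.
Any set of 5 elements is dependent, and removing any one element gives
an independent set of size 4, so it is a minimal dependent set.
Number of circuits = (11 choose 5) = 462.

462


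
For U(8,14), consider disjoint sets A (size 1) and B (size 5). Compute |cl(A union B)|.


|A union B| = 1 + 5 = 6 (disjoint).
In U(8,14), cl(S) = S if |S| < 8, else cl(S) = E.
Since 6 < 8, cl(A union B) = A union B.
|cl(A union B)| = 6.

6


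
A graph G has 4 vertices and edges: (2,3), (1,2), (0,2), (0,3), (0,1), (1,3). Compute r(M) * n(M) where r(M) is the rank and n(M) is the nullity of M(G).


r(M) = |V| - c = 4 - 1 = 3.
nullity = |E| - r(M) = 6 - 3 = 3.
Product = 3 * 3 = 9.

9


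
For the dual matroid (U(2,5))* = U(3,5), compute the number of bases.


The dual of U(r,n) is U(n-r, n) = U(3,5).
Bases of U(3,5) are all (3)-element subsets.
|B(M*)| = C(5,3) = 5! / (3! * 2!) = 10.

10


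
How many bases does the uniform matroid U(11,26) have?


Bases of U(11,26) are all 11-element subsets of the 26-element ground set.
Number of bases = C(26,11).
C(26,11) = 26! / (11! * 15!) = 7726160.

7726160


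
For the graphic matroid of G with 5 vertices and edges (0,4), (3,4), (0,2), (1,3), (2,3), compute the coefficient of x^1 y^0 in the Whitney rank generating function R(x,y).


R(x,y) = sum over A in 2^E of x^(r(E)-r(A)) * y^(|A|-r(A)).
G has 5 vertices, 5 edges. r(E) = 4.
Enumerate all 2^5 = 32 subsets.
Count subsets with r(E)-r(A)=1 and |A|-r(A)=0: 10.

10


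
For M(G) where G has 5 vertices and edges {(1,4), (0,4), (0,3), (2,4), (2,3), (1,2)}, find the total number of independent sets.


An independent set in a graphic matroid is an acyclic edge subset.
G has 5 vertices and 6 edges.
Enumerate all 2^6 = 64 subsets, checking for acyclicity.
Total independent sets = 52.

52


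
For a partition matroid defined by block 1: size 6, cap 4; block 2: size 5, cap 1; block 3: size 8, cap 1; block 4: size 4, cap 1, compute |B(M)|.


A basis picks exactly ci elements from block i.
Number of bases = product of C(|Si|, ci).
= C(6,4) * C(5,1) * C(8,1) * C(4,1)
= 15 * 5 * 8 * 4
= 2400.

2400


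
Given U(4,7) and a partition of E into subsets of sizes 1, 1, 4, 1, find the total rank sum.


r(Ai) = min(|Ai|, 4) for each part.
Sum = min(1,4) + min(1,4) + min(4,4) + min(1,4)
    = 1 + 1 + 4 + 1
    = 7.

7


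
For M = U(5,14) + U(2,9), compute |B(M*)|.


(M1+M2)* = M1* + M2*.
M1* = U(9,14), bases: C(14,9) = 2002.
M2* = U(7,9), bases: C(9,7) = 36.
|B(M*)| = 2002 * 36 = 72072.

72072


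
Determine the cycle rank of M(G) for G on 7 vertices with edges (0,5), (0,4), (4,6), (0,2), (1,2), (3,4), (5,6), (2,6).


Cycle rank (nullity) = |E| - r(M) = |E| - (|V| - c).
|E| = 8, |V| = 7, c = 1.
Nullity = 8 - (7 - 1) = 8 - 6 = 2.

2


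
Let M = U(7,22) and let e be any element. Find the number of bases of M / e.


Contracting e from U(7,22) gives U(6,21).
Bases of U(6,21) = C(21,6) = 54264.

54264


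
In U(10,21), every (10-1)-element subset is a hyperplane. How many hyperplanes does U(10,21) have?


Hyperplanes of U(10,21) are flats of rank 9.
In a uniform matroid, these are exactly the (9)-element subsets.
Count = C(21,9) = 293930.

293930


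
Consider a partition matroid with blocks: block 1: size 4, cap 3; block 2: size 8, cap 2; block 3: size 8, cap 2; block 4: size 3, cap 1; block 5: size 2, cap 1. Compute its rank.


Rank of a partition matroid = sum of min(|Si|, ci) for each block.
= min(4,3) + min(8,2) + min(8,2) + min(3,1) + min(2,1)
= 3 + 2 + 2 + 1 + 1
= 9.

9


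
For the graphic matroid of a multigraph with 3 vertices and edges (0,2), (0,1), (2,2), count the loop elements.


In a graphic matroid, a loop is a self-loop edge (u,u) with rank 0.
Examining all 3 edges for self-loops...
Self-loops found: (2,2)
Number of loops = 1.

1


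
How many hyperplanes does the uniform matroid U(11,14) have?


Hyperplanes of U(11,14) are flats of rank 10.
In a uniform matroid, these are exactly the (10)-element subsets.
Count = C(14,10) = 14! / (10! * 4!) = 1001.

1001


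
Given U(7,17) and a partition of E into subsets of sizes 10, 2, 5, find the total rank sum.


r(Ai) = min(|Ai|, 7) for each part.
Sum = min(10,7) + min(2,7) + min(5,7)
    = 7 + 2 + 5
    = 14.

14


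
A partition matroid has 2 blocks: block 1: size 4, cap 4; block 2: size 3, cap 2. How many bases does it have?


A basis picks exactly ci elements from block i.
Number of bases = product of C(|Si|, ci).
= C(4,4) * C(3,2)
= 1 * 3
= 3.

3


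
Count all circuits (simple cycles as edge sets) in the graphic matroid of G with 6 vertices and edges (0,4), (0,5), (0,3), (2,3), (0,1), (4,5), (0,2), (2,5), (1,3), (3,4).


A circuit in a graphic matroid = edge set of a simple cycle.
G has 6 vertices and 10 edges.
Enumerating all minimal edge subsets forming cycles...
Total circuits found: 20.

20


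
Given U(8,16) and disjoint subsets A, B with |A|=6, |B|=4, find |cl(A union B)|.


|A union B| = 6 + 4 = 10 (disjoint).
In U(8,16), cl(S) = S if |S| < 8, else cl(S) = E.
Since 10 >= 8, cl(A union B) = E.
|cl(A union B)| = 16.

16


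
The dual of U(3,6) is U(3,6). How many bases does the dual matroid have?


The dual of U(r,n) is U(n-r, n) = U(3,6).
Bases of U(3,6) are all (3)-element subsets.
|B(M*)| = (6 choose 3) = 20.

20


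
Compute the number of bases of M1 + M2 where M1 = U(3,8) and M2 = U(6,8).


Bases of a direct sum M1 + M2: |B| = |B(M1)| * |B(M2)|.
|B(U(3,8))| = C(8,3) = 56.
|B(U(6,8))| = C(8,6) = 28.
Total bases = 56 * 28 = 1568.

1568


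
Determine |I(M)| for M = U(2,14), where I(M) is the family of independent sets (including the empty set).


Independent sets of U(2,14) are all subsets of size <= 2.
Count = (14 choose 0) + (14 choose 1) + (14 choose 2)
     = 1 + 14 + 91
     = 106.

106


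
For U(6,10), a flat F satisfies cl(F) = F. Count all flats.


Flats of U(6,10): every subset of size < 6 is a flat, plus E itself.
Count = C(10,0) + C(10,1) + C(10,2) + C(10,3) + C(10,4) + C(10,5) + 1
     = 1 + 10 + 45 + 120 + 210 + 252 + 1
     = 639.

639


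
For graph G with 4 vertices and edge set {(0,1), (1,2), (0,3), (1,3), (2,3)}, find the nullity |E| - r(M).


Cycle rank (nullity) = |E| - r(M) = |E| - (|V| - c).
|E| = 5, |V| = 4, c = 1.
Nullity = 5 - (4 - 1) = 5 - 3 = 2.

2


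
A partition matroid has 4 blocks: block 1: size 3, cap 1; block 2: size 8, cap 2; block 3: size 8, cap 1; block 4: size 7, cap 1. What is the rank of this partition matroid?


Rank of a partition matroid = sum of min(|Si|, ci) for each block.
= min(3,1) + min(8,2) + min(8,1) + min(7,1)
= 1 + 2 + 1 + 1
= 5.

5


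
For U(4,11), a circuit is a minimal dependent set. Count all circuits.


In U(4,11), circuits are the (5)-element subsets.
Any set of 5 elements is dependent, and removing any one element gives
an independent set of size 4, so it is a minimal dependent set.
Number of circuits = C(11,5) = 11! / (5! * 6!) = 462.

462


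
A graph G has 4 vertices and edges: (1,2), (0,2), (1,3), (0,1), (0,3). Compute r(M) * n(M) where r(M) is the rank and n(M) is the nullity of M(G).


r(M) = |V| - c = 4 - 1 = 3.
nullity = |E| - r(M) = 5 - 3 = 2.
Product = 3 * 2 = 6.

6


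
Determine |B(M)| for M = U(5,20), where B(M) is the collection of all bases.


Bases of U(5,20) are all 5-element subsets of the 20-element ground set.
Number of bases = C(20,5).
(20 choose 5) = 15504.

15504


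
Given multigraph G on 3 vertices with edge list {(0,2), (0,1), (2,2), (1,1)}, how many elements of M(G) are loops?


In a graphic matroid, a loop is a self-loop edge (u,u) with rank 0.
Examining all 4 edges for self-loops...
Self-loops found: (2,2), (1,1)
Number of loops = 2.

2


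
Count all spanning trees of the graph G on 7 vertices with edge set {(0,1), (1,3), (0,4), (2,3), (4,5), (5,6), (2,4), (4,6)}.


By Kirchhoff's matrix tree theorem, the number of spanning trees equals
the determinant of any cofactor of the Laplacian matrix L.
G has 7 vertices and 8 edges.
Computing the (6 x 6) cofactor determinant gives 15.

15


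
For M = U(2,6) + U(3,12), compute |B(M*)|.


(M1+M2)* = M1* + M2*.
M1* = U(4,6), bases: C(6,4) = 15.
M2* = U(9,12), bases: C(12,9) = 220.
|B(M*)| = 15 * 220 = 3300.

3300


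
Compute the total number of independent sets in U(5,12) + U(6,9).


For a direct sum, |I(M1+M2)| = |I(M1)| * |I(M2)|.
|I(U(5,12))| = sum C(12,k) for k=0..5 = 1586.
|I(U(6,9))| = sum C(9,k) for k=0..6 = 466.
Total = 1586 * 466 = 739076.

739076


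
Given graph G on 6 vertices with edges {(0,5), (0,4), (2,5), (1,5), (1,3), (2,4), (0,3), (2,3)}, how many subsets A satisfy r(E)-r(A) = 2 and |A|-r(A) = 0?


R(x,y) = sum over A in 2^E of x^(r(E)-r(A)) * y^(|A|-r(A)).
G has 6 vertices, 8 edges. r(E) = 5.
Enumerate all 2^8 = 256 subsets.
Count subsets with r(E)-r(A)=2 and |A|-r(A)=0: 56.

56


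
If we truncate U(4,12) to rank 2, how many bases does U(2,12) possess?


Truncating U(4,12) to rank 2 gives U(2,12).
Bases of U(2,12) are all 2-element subsets of 12 elements.
Number of bases = C(12,2) = 12! / (2! * 10!) = 66.

66


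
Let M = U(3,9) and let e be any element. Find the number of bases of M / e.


Contracting e from U(3,9) gives U(2,8).
Bases of U(2,8) = (8 choose 2) = 28.

28


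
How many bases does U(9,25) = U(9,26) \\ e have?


Deleting e from U(9,26) gives U(9,25) since n > r.
Bases of U(9,25) = C(25,9) = 25! / (9! * 16!) = 2042975.

2042975


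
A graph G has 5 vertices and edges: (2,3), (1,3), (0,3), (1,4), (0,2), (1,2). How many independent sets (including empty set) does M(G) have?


An independent set in a graphic matroid is an acyclic edge subset.
G has 5 vertices and 6 edges.
Enumerate all 2^6 = 64 subsets, checking for acyclicity.
Total independent sets = 48.

48


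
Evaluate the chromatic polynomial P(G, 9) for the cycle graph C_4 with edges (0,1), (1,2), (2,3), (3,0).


P(C_4, k) = (k-1)^4 + (-1)^4*(k-1).
P(9) = (8)^4 + 8
= 4096 + 8 = 4104.

4104


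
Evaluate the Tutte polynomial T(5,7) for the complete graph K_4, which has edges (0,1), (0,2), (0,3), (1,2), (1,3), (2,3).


T(K_4; x,y) = x^3 + 3x^2 + 4xy + 2x + y^3 + 3y^2 + 2y.
Substituting x=5, y=7:
= 125 + 75 + 140 + 10 + 343 + 147 + 14
= 854.

854


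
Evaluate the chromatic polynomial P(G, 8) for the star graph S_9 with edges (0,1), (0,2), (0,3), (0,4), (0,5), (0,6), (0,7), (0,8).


P(tree, k) = k * (k-1)^(8) for any tree on 9 vertices.
P(8) = 8 * 7^8 = 8 * 5764801 = 46118408.

46118408


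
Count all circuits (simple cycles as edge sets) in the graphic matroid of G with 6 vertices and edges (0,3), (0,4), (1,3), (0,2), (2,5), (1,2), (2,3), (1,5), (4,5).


A circuit in a graphic matroid = edge set of a simple cycle.
G has 6 vertices and 9 edges.
Enumerating all minimal edge subsets forming cycles...
Total circuits found: 13.

13


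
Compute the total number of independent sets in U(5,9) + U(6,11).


For a direct sum, |I(M1+M2)| = |I(M1)| * |I(M2)|.
|I(U(5,9))| = sum C(9,k) for k=0..5 = 382.
|I(U(6,11))| = sum C(11,k) for k=0..6 = 1486.
Total = 382 * 1486 = 567652.

567652


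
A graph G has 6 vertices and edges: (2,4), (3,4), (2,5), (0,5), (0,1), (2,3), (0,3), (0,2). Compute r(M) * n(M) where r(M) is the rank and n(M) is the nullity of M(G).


r(M) = |V| - c = 6 - 1 = 5.
nullity = |E| - r(M) = 8 - 5 = 3.
Product = 5 * 3 = 15.

15


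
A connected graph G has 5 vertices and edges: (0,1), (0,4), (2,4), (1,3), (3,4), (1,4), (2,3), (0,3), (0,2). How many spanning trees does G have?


By Kirchhoff's matrix tree theorem, the number of spanning trees equals
the determinant of any cofactor of the Laplacian matrix L.
G has 5 vertices and 9 edges.
Computing the (4 x 4) cofactor determinant gives 75.

75


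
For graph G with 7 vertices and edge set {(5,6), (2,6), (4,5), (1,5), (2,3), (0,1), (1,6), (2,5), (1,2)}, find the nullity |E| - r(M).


Cycle rank (nullity) = |E| - r(M) = |E| - (|V| - c).
|E| = 9, |V| = 7, c = 1.
Nullity = 9 - (7 - 1) = 9 - 6 = 3.

3


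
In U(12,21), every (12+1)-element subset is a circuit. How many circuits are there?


In U(12,21), circuits are the (13)-element subsets.
Any set of 13 elements is dependent, and removing any one element gives
an independent set of size 12, so it is a minimal dependent set.
Number of circuits = C(21,13) = 203490.

203490


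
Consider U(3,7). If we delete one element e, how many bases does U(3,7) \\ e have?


Deleting e from U(3,7) gives U(3,6) since n > r.
Bases of U(3,6) = C(6,3) = 6! / (3! * 3!) = 20.

20


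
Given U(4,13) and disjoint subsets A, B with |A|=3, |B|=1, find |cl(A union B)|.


|A union B| = 3 + 1 = 4 (disjoint).
In U(4,13), cl(S) = S if |S| < 4, else cl(S) = E.
Since 4 >= 4, cl(A union B) = E.
|cl(A union B)| = 13.

13


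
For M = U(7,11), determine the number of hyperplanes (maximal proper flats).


Hyperplanes of U(7,11) are flats of rank 6.
In a uniform matroid, these are exactly the (6)-element subsets.
Count = C(11,6) = 11! / (6! * 5!) = 462.

462


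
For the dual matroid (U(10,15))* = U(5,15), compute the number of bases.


The dual of U(r,n) is U(n-r, n) = U(5,15).
Bases of U(5,15) are all (5)-element subsets.
|B(M*)| = C(15,5) = 3003.

3003


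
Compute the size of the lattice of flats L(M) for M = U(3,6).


Flats of U(3,6): every subset of size < 3 is a flat, plus E itself.
Count = (6 choose 0) + (6 choose 1) + (6 choose 2) + 1
     = 1 + 6 + 15 + 1
     = 23.

23


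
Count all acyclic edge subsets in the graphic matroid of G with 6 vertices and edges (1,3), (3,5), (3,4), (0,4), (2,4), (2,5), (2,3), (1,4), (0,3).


An independent set in a graphic matroid is an acyclic edge subset.
G has 6 vertices and 9 edges.
Enumerate all 2^9 = 512 subsets, checking for acyclicity.
Total independent sets = 276.

276


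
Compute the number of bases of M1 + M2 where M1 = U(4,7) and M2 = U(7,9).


Bases of a direct sum M1 + M2: |B| = |B(M1)| * |B(M2)|.
|B(U(4,7))| = C(7,4) = 35.
|B(U(7,9))| = C(9,7) = 36.
Total bases = 35 * 36 = 1260.

1260


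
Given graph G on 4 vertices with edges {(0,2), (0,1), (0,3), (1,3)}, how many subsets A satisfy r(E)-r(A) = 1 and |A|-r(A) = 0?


R(x,y) = sum over A in 2^E of x^(r(E)-r(A)) * y^(|A|-r(A)).
G has 4 vertices, 4 edges. r(E) = 3.
Enumerate all 2^4 = 16 subsets.
Count subsets with r(E)-r(A)=1 and |A|-r(A)=0: 6.

6


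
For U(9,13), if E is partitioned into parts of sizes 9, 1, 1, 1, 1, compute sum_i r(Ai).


r(Ai) = min(|Ai|, 9) for each part.
Sum = min(9,9) + min(1,9) + min(1,9) + min(1,9) + min(1,9)
    = 9 + 1 + 1 + 1 + 1
    = 13.

13


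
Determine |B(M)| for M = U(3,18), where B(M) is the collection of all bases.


Bases of U(3,18) are all 3-element subsets of the 18-element ground set.
Number of bases = C(18,3).
C(18,3) = 18! / (3! * 15!) = 816.

816


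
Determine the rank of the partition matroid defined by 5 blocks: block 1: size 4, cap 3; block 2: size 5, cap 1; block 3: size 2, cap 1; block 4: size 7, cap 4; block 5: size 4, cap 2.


Rank of a partition matroid = sum of min(|Si|, ci) for each block.
= min(4,3) + min(5,1) + min(2,1) + min(7,4) + min(4,2)
= 3 + 1 + 1 + 4 + 2
= 11.

11


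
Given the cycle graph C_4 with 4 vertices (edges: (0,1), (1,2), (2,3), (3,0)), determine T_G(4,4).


T(C_4; x,y) = x + x^2 + ... + x^(3) + y.
T(4,4) = 4^1 + 4^2 + 4^3 + 4
= 4 + 16 + 64 + 4
= 88.

88


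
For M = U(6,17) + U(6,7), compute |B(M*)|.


(M1+M2)* = M1* + M2*.
M1* = U(11,17), bases: C(17,11) = 12376.
M2* = U(1,7), bases: C(7,1) = 7.
|B(M*)| = 12376 * 7 = 86632.

86632


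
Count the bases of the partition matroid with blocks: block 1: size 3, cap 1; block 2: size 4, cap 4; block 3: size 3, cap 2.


A basis picks exactly ci elements from block i.
Number of bases = product of C(|Si|, ci).
= C(3,1) * C(4,4) * C(3,2)
= 3 * 1 * 3
= 9.

9


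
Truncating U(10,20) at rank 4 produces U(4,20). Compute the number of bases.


Truncating U(10,20) to rank 4 gives U(4,20).
Bases of U(4,20) are all 4-element subsets of 20 elements.
Number of bases = C(20,4) = (20 * 19 * 18 * 17) / (1 * 2 * 3 * 4) = 4845.

4845


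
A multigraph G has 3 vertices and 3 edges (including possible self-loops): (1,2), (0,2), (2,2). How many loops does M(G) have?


In a graphic matroid, a loop is a self-loop edge (u,u) with rank 0.
Examining all 3 edges for self-loops...
Self-loops found: (2,2)
Number of loops = 1.

1


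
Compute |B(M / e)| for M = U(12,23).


Contracting e from U(12,23) gives U(11,22).
Bases of U(11,22) = C(22,11) = 22! / (11! * 11!) = 705432.

705432


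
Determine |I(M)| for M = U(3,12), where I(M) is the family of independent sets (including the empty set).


Independent sets of U(3,12) are all subsets of size <= 3.
Count = C(12,0) + C(12,1) + C(12,2) + C(12,3)
     = 1 + 12 + 66 + 220
     = 299.

299


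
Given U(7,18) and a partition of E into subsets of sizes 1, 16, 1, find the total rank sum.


r(Ai) = min(|Ai|, 7) for each part.
Sum = min(1,7) + min(16,7) + min(1,7)
    = 1 + 7 + 1
    = 9.

9


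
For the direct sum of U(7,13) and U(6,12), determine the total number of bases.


Bases of a direct sum M1 + M2: |B| = |B(M1)| * |B(M2)|.
|B(U(7,13))| = C(13,7) = 1716.
|B(U(6,12))| = C(12,6) = 924.
Total bases = 1716 * 924 = 1585584.

1585584


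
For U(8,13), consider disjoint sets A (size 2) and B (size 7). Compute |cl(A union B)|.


|A union B| = 2 + 7 = 9 (disjoint).
In U(8,13), cl(S) = S if |S| < 8, else cl(S) = E.
Since 9 >= 8, cl(A union B) = E.
|cl(A union B)| = 13.

13


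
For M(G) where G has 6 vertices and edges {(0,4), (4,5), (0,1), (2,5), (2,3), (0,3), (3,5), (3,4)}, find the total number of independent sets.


An independent set in a graphic matroid is an acyclic edge subset.
G has 6 vertices and 8 edges.
Enumerate all 2^8 = 256 subsets, checking for acyclicity.
Total independent sets = 164.

164


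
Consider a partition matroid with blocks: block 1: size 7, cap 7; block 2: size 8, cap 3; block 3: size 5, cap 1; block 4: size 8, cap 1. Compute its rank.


Rank of a partition matroid = sum of min(|Si|, ci) for each block.
= min(7,7) + min(8,3) + min(5,1) + min(8,1)
= 7 + 3 + 1 + 1
= 12.

12


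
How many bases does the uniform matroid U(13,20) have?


Bases of U(13,20) are all 13-element subsets of the 20-element ground set.
Number of bases = C(20,13).
C(20,13) = 77520.

77520


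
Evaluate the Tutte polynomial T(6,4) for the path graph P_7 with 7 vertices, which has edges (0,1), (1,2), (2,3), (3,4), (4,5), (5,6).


A path on 7 vertices is a tree with 6 edges.
T(x,y) = x^(6) for any tree.
T(6,4) = 6^6 = 46656.

46656


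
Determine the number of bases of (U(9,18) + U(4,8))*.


(M1+M2)* = M1* + M2*.
M1* = U(9,18), bases: C(18,9) = 48620.
M2* = U(4,8), bases: C(8,4) = 70.
|B(M*)| = 48620 * 70 = 3403400.

3403400


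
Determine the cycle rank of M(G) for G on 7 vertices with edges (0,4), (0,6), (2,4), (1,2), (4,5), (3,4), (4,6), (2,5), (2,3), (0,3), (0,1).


Cycle rank (nullity) = |E| - r(M) = |E| - (|V| - c).
|E| = 11, |V| = 7, c = 1.
Nullity = 11 - (7 - 1) = 11 - 6 = 5.

5


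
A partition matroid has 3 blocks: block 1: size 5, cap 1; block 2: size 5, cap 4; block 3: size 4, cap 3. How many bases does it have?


A basis picks exactly ci elements from block i.
Number of bases = product of C(|Si|, ci).
= C(5,1) * C(5,4) * C(4,3)
= 5 * 5 * 4
= 100.

100


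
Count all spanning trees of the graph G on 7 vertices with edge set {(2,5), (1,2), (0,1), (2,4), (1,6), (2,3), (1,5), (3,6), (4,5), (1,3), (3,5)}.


By Kirchhoff's matrix tree theorem, the number of spanning trees equals
the determinant of any cofactor of the Laplacian matrix L.
G has 7 vertices and 11 edges.
Computing the (6 x 6) cofactor determinant gives 100.

100


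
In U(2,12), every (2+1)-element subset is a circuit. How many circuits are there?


In U(2,12), circuits are the (3)-element subsets.
Any set of 3 elements is dependent, and removing any one element gives
an independent set of size 2, so it is a minimal dependent set.
Number of circuits = C(12,3) = 12! / (3! * 9!) = 220.

220


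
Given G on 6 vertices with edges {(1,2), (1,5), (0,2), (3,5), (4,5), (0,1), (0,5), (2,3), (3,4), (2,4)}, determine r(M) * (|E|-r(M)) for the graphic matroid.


r(M) = |V| - c = 6 - 1 = 5.
nullity = |E| - r(M) = 10 - 5 = 5.
Product = 5 * 5 = 25.

25


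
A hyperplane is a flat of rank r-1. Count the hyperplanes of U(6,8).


Hyperplanes of U(6,8) are flats of rank 5.
In a uniform matroid, these are exactly the (5)-element subsets.
Count = C(8,5) = 56.

56


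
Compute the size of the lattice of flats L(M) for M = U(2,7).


Flats of U(2,7): every subset of size < 2 is a flat, plus E itself.
Count = (7 choose 0) + (7 choose 1) + 1
     = 1 + 7 + 1
     = 9.

9


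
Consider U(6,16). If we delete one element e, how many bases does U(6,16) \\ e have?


Deleting e from U(6,16) gives U(6,15) since n > r.
Bases of U(6,15) = C(15,6) = 5005.

5005


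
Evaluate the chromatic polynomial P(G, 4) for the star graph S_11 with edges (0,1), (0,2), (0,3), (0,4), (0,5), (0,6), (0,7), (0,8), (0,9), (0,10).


P(tree, k) = k * (k-1)^(10) for any tree on 11 vertices.
P(4) = 4 * 3^10 = 4 * 59049 = 236196.

236196


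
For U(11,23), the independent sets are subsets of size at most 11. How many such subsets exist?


Independent sets of U(11,23) are all subsets of size <= 11.
Count = C(23,0) + C(23,1) + C(23,2) + C(23,3) + C(23,4) + C(23,5) + C(23,6) + C(23,7) + C(23,8) + C(23,9) + C(23,10) + C(23,11)
     = 1 + 23 + 253 + 1771 + 8855 + 33649 + 100947 + 245157 + 490314 + 817190 + 1144066 + 1352078
     = 4194304.

4194304


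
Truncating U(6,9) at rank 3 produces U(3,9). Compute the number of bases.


Truncating U(6,9) to rank 3 gives U(3,9).
Bases of U(3,9) are all 3-element subsets of 9 elements.
Number of bases = C(9,3) = 9! / (3! * 6!) = 84.

84


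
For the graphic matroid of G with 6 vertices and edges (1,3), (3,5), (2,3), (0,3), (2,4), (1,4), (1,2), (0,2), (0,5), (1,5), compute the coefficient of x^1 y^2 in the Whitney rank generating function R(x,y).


R(x,y) = sum over A in 2^E of x^(r(E)-r(A)) * y^(|A|-r(A)).
G has 6 vertices, 10 edges. r(E) = 5.
Enumerate all 2^10 = 1024 subsets.
Count subsets with r(E)-r(A)=1 and |A|-r(A)=2: 49.

49


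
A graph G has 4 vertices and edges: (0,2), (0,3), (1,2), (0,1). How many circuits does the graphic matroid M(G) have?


A circuit in a graphic matroid = edge set of a simple cycle.
G has 4 vertices and 4 edges.
Enumerating all minimal edge subsets forming cycles...
Total circuits found: 1.

1


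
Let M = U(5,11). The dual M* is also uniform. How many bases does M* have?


The dual of U(r,n) is U(n-r, n) = U(6,11).
Bases of U(6,11) are all (6)-element subsets.
|B(M*)| = C(11,6) = 11! / (6! * 5!) = 462.

462


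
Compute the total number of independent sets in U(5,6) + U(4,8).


For a direct sum, |I(M1+M2)| = |I(M1)| * |I(M2)|.
|I(U(5,6))| = sum C(6,k) for k=0..5 = 63.
|I(U(4,8))| = sum C(8,k) for k=0..4 = 163.
Total = 63 * 163 = 10269.

10269


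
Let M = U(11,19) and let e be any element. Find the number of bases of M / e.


Contracting e from U(11,19) gives U(10,18).
Bases of U(10,18) = (18 choose 10) = 43758.

43758


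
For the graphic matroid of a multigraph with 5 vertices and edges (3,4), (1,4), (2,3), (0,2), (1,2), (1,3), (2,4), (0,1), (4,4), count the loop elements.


In a graphic matroid, a loop is a self-loop edge (u,u) with rank 0.
Examining all 9 edges for self-loops...
Self-loops found: (4,4)
Number of loops = 1.

1


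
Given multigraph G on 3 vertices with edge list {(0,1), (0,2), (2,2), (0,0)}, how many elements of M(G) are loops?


In a graphic matroid, a loop is a self-loop edge (u,u) with rank 0.
Examining all 4 edges for self-loops...
Self-loops found: (2,2), (0,0)
Number of loops = 2.

2


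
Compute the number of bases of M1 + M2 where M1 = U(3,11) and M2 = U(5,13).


Bases of a direct sum M1 + M2: |B| = |B(M1)| * |B(M2)|.
|B(U(3,11))| = C(11,3) = 165.
|B(U(5,13))| = C(13,5) = 1287.
Total bases = 165 * 1287 = 212355.

212355


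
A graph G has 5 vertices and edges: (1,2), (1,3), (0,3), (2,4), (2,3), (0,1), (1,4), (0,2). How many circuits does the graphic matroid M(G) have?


A circuit in a graphic matroid = edge set of a simple cycle.
G has 5 vertices and 8 edges.
Enumerating all minimal edge subsets forming cycles...
Total circuits found: 12.

12


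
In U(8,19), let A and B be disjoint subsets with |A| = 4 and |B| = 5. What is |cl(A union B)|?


|A union B| = 4 + 5 = 9 (disjoint).
In U(8,19), cl(S) = S if |S| < 8, else cl(S) = E.
Since 9 >= 8, cl(A union B) = E.
|cl(A union B)| = 19.

19


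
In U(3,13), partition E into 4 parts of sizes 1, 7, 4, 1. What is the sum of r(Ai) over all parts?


r(Ai) = min(|Ai|, 3) for each part.
Sum = min(1,3) + min(7,3) + min(4,3) + min(1,3)
    = 1 + 3 + 3 + 1
    = 8.

8


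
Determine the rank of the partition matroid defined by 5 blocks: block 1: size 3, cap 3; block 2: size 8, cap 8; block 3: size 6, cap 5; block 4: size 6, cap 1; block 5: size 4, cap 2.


Rank of a partition matroid = sum of min(|Si|, ci) for each block.
= min(3,3) + min(8,8) + min(6,5) + min(6,1) + min(4,2)
= 3 + 8 + 5 + 1 + 2
= 19.

19


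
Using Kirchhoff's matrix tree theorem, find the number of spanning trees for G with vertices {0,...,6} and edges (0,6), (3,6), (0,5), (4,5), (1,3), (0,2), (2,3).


By Kirchhoff's matrix tree theorem, the number of spanning trees equals
the determinant of any cofactor of the Laplacian matrix L.
G has 7 vertices and 7 edges.
Computing the (6 x 6) cofactor determinant gives 4.

4


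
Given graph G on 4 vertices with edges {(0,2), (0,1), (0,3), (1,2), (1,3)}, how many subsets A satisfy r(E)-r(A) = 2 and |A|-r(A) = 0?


R(x,y) = sum over A in 2^E of x^(r(E)-r(A)) * y^(|A|-r(A)).
G has 4 vertices, 5 edges. r(E) = 3.
Enumerate all 2^5 = 32 subsets.
Count subsets with r(E)-r(A)=2 and |A|-r(A)=0: 5.

5


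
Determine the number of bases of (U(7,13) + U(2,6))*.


(M1+M2)* = M1* + M2*.
M1* = U(6,13), bases: C(13,6) = 1716.
M2* = U(4,6), bases: C(6,4) = 15.
|B(M*)| = 1716 * 15 = 25740.

25740


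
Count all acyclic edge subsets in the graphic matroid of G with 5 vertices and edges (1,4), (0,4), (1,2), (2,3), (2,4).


An independent set in a graphic matroid is an acyclic edge subset.
G has 5 vertices and 5 edges.
Enumerate all 2^5 = 32 subsets, checking for acyclicity.
Total independent sets = 28.

28


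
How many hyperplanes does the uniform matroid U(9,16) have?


Hyperplanes of U(9,16) are flats of rank 8.
In a uniform matroid, these are exactly the (8)-element subsets.
Count = C(16,8) = 12870.

12870


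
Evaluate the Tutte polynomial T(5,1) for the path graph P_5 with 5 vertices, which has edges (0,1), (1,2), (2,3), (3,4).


A path on 5 vertices is a tree with 4 edges.
T(x,y) = x^(4) for any tree.
T(5,1) = 5^4 = 625.

625


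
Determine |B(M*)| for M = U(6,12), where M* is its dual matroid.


The dual of U(r,n) is U(n-r, n) = U(6,12).
Bases of U(6,12) are all (6)-element subsets.
|B(M*)| = C(12,6) = 924.

924


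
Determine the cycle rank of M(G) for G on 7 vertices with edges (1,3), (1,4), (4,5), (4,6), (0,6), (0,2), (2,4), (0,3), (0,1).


Cycle rank (nullity) = |E| - r(M) = |E| - (|V| - c).
|E| = 9, |V| = 7, c = 1.
Nullity = 9 - (7 - 1) = 9 - 6 = 3.

3


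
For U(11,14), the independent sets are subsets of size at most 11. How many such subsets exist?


Independent sets of U(11,14) are all subsets of size <= 11.
Count = C(14,0) + C(14,1) + C(14,2) + C(14,3) + C(14,4) + C(14,5) + C(14,6) + C(14,7) + C(14,8) + C(14,9) + C(14,10) + C(14,11)
     = 1 + 14 + 91 + 364 + 1001 + 2002 + 3003 + 3432 + 3003 + 2002 + 1001 + 364
     = 16278.

16278


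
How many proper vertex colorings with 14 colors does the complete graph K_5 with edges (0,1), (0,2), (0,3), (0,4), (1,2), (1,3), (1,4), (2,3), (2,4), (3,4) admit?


P(K_5, k) = k(k-1)(k-2)...(k-4).
P(14) = (14) * (13) * (12) * (11) * (10) = 240240.

240240


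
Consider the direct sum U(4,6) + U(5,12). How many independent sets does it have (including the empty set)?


For a direct sum, |I(M1+M2)| = |I(M1)| * |I(M2)|.
|I(U(4,6))| = sum C(6,k) for k=0..4 = 57.
|I(U(5,12))| = sum C(12,k) for k=0..5 = 1586.
Total = 57 * 1586 = 90402.

90402


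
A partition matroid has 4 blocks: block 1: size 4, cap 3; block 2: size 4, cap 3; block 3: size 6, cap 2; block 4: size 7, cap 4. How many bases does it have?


A basis picks exactly ci elements from block i.
Number of bases = product of C(|Si|, ci).
= C(4,3) * C(4,3) * C(6,2) * C(7,4)
= 4 * 4 * 15 * 35
= 8400.

8400


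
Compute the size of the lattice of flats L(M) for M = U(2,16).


Flats of U(2,16): every subset of size < 2 is a flat, plus E itself.
Count = (16 choose 0) + (16 choose 1) + 1
     = 1 + 16 + 1
     = 18.

18


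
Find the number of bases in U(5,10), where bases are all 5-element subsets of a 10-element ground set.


Bases of U(5,10) are all 5-element subsets of the 10-element ground set.
Number of bases = C(10,5).
C(10,5) = 10! / (5! * 5!) = 252.

252


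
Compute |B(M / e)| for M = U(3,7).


Contracting e from U(3,7) gives U(2,6).
Bases of U(2,6) = (6 choose 2) = 15.

15


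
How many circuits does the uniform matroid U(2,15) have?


In U(2,15), circuits are the (3)-element subsets.
Any set of 3 elements is dependent, and removing any one element gives
an independent set of size 2, so it is a minimal dependent set.
Number of circuits = C(15,3) = (15 * 14 * 13) / (1 * 2 * 3) = 455.

455


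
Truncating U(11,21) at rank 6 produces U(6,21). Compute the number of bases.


Truncating U(11,21) to rank 6 gives U(6,21).
Bases of U(6,21) are all 6-element subsets of 21 elements.
Number of bases = C(21,6) = 54264.

54264


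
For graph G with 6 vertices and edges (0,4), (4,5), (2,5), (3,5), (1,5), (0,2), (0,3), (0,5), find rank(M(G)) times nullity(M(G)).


r(M) = |V| - c = 6 - 1 = 5.
nullity = |E| - r(M) = 8 - 5 = 3.
Product = 5 * 3 = 15.

15


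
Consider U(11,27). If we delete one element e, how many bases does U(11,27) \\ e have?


Deleting e from U(11,27) gives U(11,26) since n > r.
Bases of U(11,26) = (26 choose 11) = 7726160.

7726160


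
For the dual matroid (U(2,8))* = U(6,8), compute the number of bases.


The dual of U(r,n) is U(n-r, n) = U(6,8).
Bases of U(6,8) are all (6)-element subsets.
|B(M*)| = C(8,6) = 28.

28


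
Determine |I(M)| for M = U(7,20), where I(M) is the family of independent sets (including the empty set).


Independent sets of U(7,20) are all subsets of size <= 7.
Count = (20 choose 0) + (20 choose 1) + (20 choose 2) + (20 choose 3) + (20 choose 4) + (20 choose 5) + (20 choose 6) + (20 choose 7)
     = 1 + 20 + 190 + 1140 + 4845 + 15504 + 38760 + 77520
     = 137980.

137980


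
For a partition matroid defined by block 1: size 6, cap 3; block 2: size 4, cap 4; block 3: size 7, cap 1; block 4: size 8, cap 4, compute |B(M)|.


A basis picks exactly ci elements from block i.
Number of bases = product of C(|Si|, ci).
= C(6,3) * C(4,4) * C(7,1) * C(8,4)
= 20 * 1 * 7 * 70
= 9800.

9800


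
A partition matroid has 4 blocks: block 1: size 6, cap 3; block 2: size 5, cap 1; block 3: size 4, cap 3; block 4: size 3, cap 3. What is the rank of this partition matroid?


Rank of a partition matroid = sum of min(|Si|, ci) for each block.
= min(6,3) + min(5,1) + min(4,3) + min(3,3)
= 3 + 1 + 3 + 3
= 10.

10


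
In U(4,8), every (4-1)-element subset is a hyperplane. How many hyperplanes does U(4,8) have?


Hyperplanes of U(4,8) are flats of rank 3.
In a uniform matroid, these are exactly the (3)-element subsets.
Count = C(8,3) = 8! / (3! * 5!) = 56.

56


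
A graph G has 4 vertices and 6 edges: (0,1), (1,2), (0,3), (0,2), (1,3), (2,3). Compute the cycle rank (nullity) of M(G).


Cycle rank (nullity) = |E| - r(M) = |E| - (|V| - c).
|E| = 6, |V| = 4, c = 1.
Nullity = 6 - (4 - 1) = 6 - 3 = 3.

3


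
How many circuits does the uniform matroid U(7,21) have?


In U(7,21), circuits are the (8)-element subsets.
Any set of 8 elements is dependent, and removing any one element gives
an independent set of size 7, so it is a minimal dependent set.
Number of circuits = C(21,8) = 21! / (8! * 13!) = 203490.

203490


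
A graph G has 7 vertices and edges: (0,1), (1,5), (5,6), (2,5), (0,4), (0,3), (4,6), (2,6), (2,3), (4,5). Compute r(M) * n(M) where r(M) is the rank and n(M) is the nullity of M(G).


r(M) = |V| - c = 7 - 1 = 6.
nullity = |E| - r(M) = 10 - 6 = 4.
Product = 6 * 4 = 24.

24


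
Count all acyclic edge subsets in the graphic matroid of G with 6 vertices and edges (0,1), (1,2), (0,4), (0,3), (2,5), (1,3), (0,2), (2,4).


An independent set in a graphic matroid is an acyclic edge subset.
G has 6 vertices and 8 edges.
Enumerate all 2^8 = 256 subsets, checking for acyclicity.
Total independent sets = 164.

164


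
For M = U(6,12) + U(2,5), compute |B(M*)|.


(M1+M2)* = M1* + M2*.
M1* = U(6,12), bases: C(12,6) = 924.
M2* = U(3,5), bases: C(5,3) = 10.
|B(M*)| = 924 * 10 = 9240.

9240


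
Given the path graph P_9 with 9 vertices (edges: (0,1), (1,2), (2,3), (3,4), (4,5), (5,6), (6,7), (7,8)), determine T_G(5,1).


A path on 9 vertices is a tree with 8 edges.
T(x,y) = x^(8) for any tree.
T(5,1) = 5^8 = 390625.

390625


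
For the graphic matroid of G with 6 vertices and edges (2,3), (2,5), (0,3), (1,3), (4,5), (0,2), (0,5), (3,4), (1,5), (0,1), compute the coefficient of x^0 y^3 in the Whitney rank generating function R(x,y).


R(x,y) = sum over A in 2^E of x^(r(E)-r(A)) * y^(|A|-r(A)).
G has 6 vertices, 10 edges. r(E) = 5.
Enumerate all 2^10 = 1024 subsets.
Count subsets with r(E)-r(A)=0 and |A|-r(A)=3: 44.

44


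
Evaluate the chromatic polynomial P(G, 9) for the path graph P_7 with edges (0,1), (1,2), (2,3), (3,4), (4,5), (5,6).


P(P_7, k) = k * (k-1)^(6).
P(9) = 9 * 8^6 = 9 * 262144 = 2359296.

2359296


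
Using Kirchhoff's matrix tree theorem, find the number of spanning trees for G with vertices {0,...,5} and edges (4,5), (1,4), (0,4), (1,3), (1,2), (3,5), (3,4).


By Kirchhoff's matrix tree theorem, the number of spanning trees equals
the determinant of any cofactor of the Laplacian matrix L.
G has 6 vertices and 7 edges.
Computing the (5 x 5) cofactor determinant gives 8.

8


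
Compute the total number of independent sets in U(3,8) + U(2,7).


For a direct sum, |I(M1+M2)| = |I(M1)| * |I(M2)|.
|I(U(3,8))| = sum C(8,k) for k=0..3 = 93.
|I(U(2,7))| = sum C(7,k) for k=0..2 = 29.
Total = 93 * 29 = 2697.

2697


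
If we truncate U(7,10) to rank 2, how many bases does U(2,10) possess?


Truncating U(7,10) to rank 2 gives U(2,10).
Bases of U(2,10) are all 2-element subsets of 10 elements.
Number of bases = C(10,2) = (10 * 9) / (1 * 2) = 45.

45


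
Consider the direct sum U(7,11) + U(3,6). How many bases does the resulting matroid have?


Bases of a direct sum M1 + M2: |B| = |B(M1)| * |B(M2)|.
|B(U(7,11))| = C(11,7) = 330.
|B(U(3,6))| = C(6,3) = 20.
Total bases = 330 * 20 = 6600.

6600


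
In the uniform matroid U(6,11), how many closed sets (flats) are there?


Flats of U(6,11): every subset of size < 6 is a flat, plus E itself.
Count = (11 choose 0) + (11 choose 1) + (11 choose 2) + (11 choose 3) + (11 choose 4) + (11 choose 5) + 1
     = 1 + 11 + 55 + 165 + 330 + 462 + 1
     = 1025.

1025


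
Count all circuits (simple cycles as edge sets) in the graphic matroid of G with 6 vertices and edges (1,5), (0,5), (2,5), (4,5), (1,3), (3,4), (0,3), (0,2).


A circuit in a graphic matroid = edge set of a simple cycle.
G has 6 vertices and 8 edges.
Enumerating all minimal edge subsets forming cycles...
Total circuits found: 6.

6


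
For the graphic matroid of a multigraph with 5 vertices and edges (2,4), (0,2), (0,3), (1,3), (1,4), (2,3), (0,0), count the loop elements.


In a graphic matroid, a loop is a self-loop edge (u,u) with rank 0.
Examining all 7 edges for self-loops...
Self-loops found: (0,0)
Number of loops = 1.

1


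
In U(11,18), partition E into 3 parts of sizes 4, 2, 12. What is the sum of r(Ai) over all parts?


r(Ai) = min(|Ai|, 11) for each part.
Sum = min(4,11) + min(2,11) + min(12,11)
    = 4 + 2 + 11
    = 17.

17


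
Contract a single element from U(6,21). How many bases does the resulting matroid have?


Contracting e from U(6,21) gives U(5,20).
Bases of U(5,20) = C(20,5) = 15504.

15504


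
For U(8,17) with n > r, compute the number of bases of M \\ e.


Deleting e from U(8,17) gives U(8,16) since n > r.
Bases of U(8,16) = (16 choose 8) = 12870.

12870


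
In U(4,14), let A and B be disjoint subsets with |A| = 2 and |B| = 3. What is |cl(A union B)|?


|A union B| = 2 + 3 = 5 (disjoint).
In U(4,14), cl(S) = S if |S| < 4, else cl(S) = E.
Since 5 >= 4, cl(A union B) = E.
|cl(A union B)| = 14.

14
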